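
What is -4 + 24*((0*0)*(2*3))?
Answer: -4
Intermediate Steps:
-4 + 24*((0*0)*(2*3)) = -4 + 24*(0*6) = -4 + 24*0 = -4 + 0 = -4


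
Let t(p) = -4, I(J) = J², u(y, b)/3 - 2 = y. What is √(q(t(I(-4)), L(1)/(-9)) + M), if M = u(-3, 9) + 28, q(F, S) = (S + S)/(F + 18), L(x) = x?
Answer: √11018/21 ≈ 4.9984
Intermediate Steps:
u(y, b) = 6 + 3*y
q(F, S) = 2*S/(18 + F) (q(F, S) = (2*S)/(18 + F) = 2*S/(18 + F))
M = 25 (M = (6 + 3*(-3)) + 28 = (6 - 9) + 28 = -3 + 28 = 25)
√(q(t(I(-4)), L(1)/(-9)) + M) = √(2*(1/(-9))/(18 - 4) + 25) = √(2*(1*(-⅑))/14 + 25) = √(2*(-⅑)*(1/14) + 25) = √(-1/63 + 25) = √(1574/63) = √11018/21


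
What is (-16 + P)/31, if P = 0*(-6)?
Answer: -16/31 ≈ -0.51613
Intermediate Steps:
P = 0
(-16 + P)/31 = (-16 + 0)/31 = (1/31)*(-16) = -16/31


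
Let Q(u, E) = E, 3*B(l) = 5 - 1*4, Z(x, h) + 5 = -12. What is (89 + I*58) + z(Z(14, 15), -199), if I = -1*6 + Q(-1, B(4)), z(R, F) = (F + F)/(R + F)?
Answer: -25685/108 ≈ -237.82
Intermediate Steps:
Z(x, h) = -17 (Z(x, h) = -5 - 12 = -17)
B(l) = ⅓ (B(l) = (5 - 1*4)/3 = (5 - 4)/3 = (⅓)*1 = ⅓)
z(R, F) = 2*F/(F + R) (z(R, F) = (2*F)/(F + R) = 2*F/(F + R))
I = -17/3 (I = -1*6 + ⅓ = -6 + ⅓ = -17/3 ≈ -5.6667)
(89 + I*58) + z(Z(14, 15), -199) = (89 - 17/3*58) + 2*(-199)/(-199 - 17) = (89 - 986/3) + 2*(-199)/(-216) = -719/3 + 2*(-199)*(-1/216) = -719/3 + 199/108 = -25685/108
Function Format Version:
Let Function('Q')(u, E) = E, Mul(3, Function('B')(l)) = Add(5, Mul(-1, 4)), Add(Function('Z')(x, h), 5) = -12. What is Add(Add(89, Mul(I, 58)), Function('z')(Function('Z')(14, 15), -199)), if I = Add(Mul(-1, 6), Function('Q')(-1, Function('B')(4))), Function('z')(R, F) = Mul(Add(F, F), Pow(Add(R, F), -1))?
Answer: Rational(-25685, 108) ≈ -237.82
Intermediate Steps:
Function('Z')(x, h) = -17 (Function('Z')(x, h) = Add(-5, -12) = -17)
Function('B')(l) = Rational(1, 3) (Function('B')(l) = Mul(Rational(1, 3), Add(5, Mul(-1, 4))) = Mul(Rational(1, 3), Add(5, -4)) = Mul(Rational(1, 3), 1) = Rational(1, 3))
Function('z')(R, F) = Mul(2, F, Pow(Add(F, R), -1)) (Function('z')(R, F) = Mul(Mul(2, F), Pow(Add(F, R), -1)) = Mul(2, F, Pow(Add(F, R), -1)))
I = Rational(-17, 3) (I = Add(Mul(-1, 6), Rational(1, 3)) = Add(-6, Rational(1, 3)) = Rational(-17, 3) ≈ -5.6667)
Add(Add(89, Mul(I, 58)), Function('z')(Function('Z')(14, 15), -199)) = Add(Add(89, Mul(Rational(-17, 3), 58)), Mul(2, -199, Pow(Add(-199, -17), -1))) = Add(Add(89, Rational(-986, 3)), Mul(2, -199, Pow(-216, -1))) = Add(Rational(-719, 3), Mul(2, -199, Rational(-1, 216))) = Add(Rational(-719, 3), Rational(199, 108)) = Rational(-25685, 108)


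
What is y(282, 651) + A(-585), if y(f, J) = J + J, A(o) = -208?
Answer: 1094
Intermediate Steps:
y(f, J) = 2*J
y(282, 651) + A(-585) = 2*651 - 208 = 1302 - 208 = 1094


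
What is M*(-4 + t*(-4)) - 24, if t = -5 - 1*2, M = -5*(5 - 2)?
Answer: -384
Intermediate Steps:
M = -15 (M = -5*3 = -15)
t = -7 (t = -5 - 2 = -7)
M*(-4 + t*(-4)) - 24 = -15*(-4 - 7*(-4)) - 24 = -15*(-4 + 28) - 24 = -15*24 - 24 = -360 - 24 = -384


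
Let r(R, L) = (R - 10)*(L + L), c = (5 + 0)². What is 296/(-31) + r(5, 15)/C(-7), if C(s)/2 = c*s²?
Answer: -14597/1519 ≈ -9.6096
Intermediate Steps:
c = 25 (c = 5² = 25)
C(s) = 50*s² (C(s) = 2*(25*s²) = 50*s²)
r(R, L) = 2*L*(-10 + R) (r(R, L) = (-10 + R)*(2*L) = 2*L*(-10 + R))
296/(-31) + r(5, 15)/C(-7) = 296/(-31) + (2*15*(-10 + 5))/((50*(-7)²)) = 296*(-1/31) + (2*15*(-5))/((50*49)) = -296/31 - 150/2450 = -296/31 - 150*1/2450 = -296/31 - 3/49 = -14597/1519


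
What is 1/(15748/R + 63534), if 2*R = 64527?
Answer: 64527/4099689914 ≈ 1.5739e-5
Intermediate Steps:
R = 64527/2 (R = (1/2)*64527 = 64527/2 ≈ 32264.)
1/(15748/R + 63534) = 1/(15748/(64527/2) + 63534) = 1/(15748*(2/64527) + 63534) = 1/(31496/64527 + 63534) = 1/(4099689914/64527) = 64527/4099689914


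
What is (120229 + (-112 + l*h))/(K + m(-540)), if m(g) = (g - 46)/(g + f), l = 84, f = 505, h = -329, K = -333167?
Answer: -1078945/3886753 ≈ -0.27760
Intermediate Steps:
m(g) = (-46 + g)/(505 + g) (m(g) = (g - 46)/(g + 505) = (-46 + g)/(505 + g))
(120229 + (-112 + l*h))/(K + m(-540)) = (120229 + (-112 + 84*(-329)))/(-333167 + (-46 - 540)/(505 - 540)) = (120229 + (-112 - 27636))/(-333167 - 586/(-35)) = (120229 - 27748)/(-333167 - 1/35*(-586)) = 92481/(-333167 + 586/35) = 92481/(-11660259/35) = 92481*(-35/11660259) = -1078945/3886753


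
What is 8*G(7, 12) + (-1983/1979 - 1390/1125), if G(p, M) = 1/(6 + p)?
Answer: -9390181/5788575 ≈ -1.6222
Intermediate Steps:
8*G(7, 12) + (-1983/1979 - 1390/1125) = 8/(6 + 7) + (-1983/1979 - 1390/1125) = 8/13 + (-1983*1/1979 - 1390*1/1125) = 8*(1/13) + (-1983/1979 - 278/225) = 8/13 - 996337/445275 = -9390181/5788575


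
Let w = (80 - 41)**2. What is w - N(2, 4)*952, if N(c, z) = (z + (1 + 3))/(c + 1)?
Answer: -3053/3 ≈ -1017.7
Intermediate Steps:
N(c, z) = (4 + z)/(1 + c) (N(c, z) = (z + 4)/(1 + c) = (4 + z)/(1 + c))
w = 1521 (w = 39**2 = 1521)
w - N(2, 4)*952 = 1521 - (4 + 4)/(1 + 2)*952 = 1521 - 8/3*952 = 1521 - (1/3)*8*952 = 1521 - 8*952/3 = 1521 - 1*7616/3 = 1521 - 7616/3 = -3053/3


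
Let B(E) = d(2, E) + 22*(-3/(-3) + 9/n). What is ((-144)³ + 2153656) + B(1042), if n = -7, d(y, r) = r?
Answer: -5819046/7 ≈ -8.3129e+5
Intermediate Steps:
B(E) = -44/7 + E (B(E) = E + 22*(-3/(-3) + 9/(-7)) = E + 22*(-3*(-⅓) + 9*(-⅐)) = E + 22*(1 - 9/7) = E + 22*(-2/7) = E - 44/7 = -44/7 + E)
((-144)³ + 2153656) + B(1042) = ((-144)³ + 2153656) + (-44/7 + 1042) = (-2985984 + 2153656) + 7250/7 = -832328 + 7250/7 = -5819046/7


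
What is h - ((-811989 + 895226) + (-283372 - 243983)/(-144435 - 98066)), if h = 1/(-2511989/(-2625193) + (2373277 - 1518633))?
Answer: -448401335317989931259/5386902707832681 ≈ -83239.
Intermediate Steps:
h = 2625193/2243607958281 (h = 1/(-2511989*(-1/2625193) + 854644) = 1/(2511989/2625193 + 854644) = 1/(2243607958281/2625193) = 2625193/2243607958281 ≈ 1.1701e-6)
h - ((-811989 + 895226) + (-283372 - 243983)/(-144435 - 98066)) = 2625193/2243607958281 - ((-811989 + 895226) + (-283372 - 243983)/(-144435 - 98066)) = 2625193/2243607958281 - (83237 - 527355/(-242501)) = 2625193/2243607958281 - (83237 - 527355*(-1/242501)) = 2625193/2243607958281 - (83237 + 527355/242501) = 2625193/2243607958281 - 1*20185583092/242501 = 2625193/2243607958281 - 20185583092/242501 = -448401335317989931259/5386902707832681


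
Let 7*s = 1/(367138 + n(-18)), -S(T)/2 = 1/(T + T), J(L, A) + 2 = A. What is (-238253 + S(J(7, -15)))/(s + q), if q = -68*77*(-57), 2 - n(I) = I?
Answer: -452595666600/566952421327 ≈ -0.79830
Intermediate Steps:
J(L, A) = -2 + A
n(I) = 2 - I
S(T) = -1/T (S(T) = -2/(T + T) = -2*1/(2*T) = -1/T)
s = 1/2570106 (s = 1/(7*(367138 + (2 - 1*(-18)))) = 1/(7*(367138 + (2 + 18))) = 1/(7*(367138 + 20)) = (1/7)/367158 = (1/7)*(1/367158) = 1/2570106 ≈ 3.8909e-7)
q = 298452 (q = -5236*(-57) = 298452)
(-238253 + S(J(7, -15)))/(s + q) = (-238253 - 1/(-2 - 15))/(1/2570106 + 298452) = (-238253 - 1/(-17))/(767053275913/2570106) = (-238253 - 1*(-1/17))*(2570106/767053275913) = (-238253 + 1/17)*(2570106/767053275913) = -4050300/17*2570106/767053275913 = -452595666600/566952421327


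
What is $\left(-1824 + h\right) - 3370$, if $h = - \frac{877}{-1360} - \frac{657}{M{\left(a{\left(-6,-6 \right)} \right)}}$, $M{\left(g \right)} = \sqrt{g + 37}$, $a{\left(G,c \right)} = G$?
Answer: $- \frac{7062963}{1360} - \frac{657 \sqrt{31}}{31} \approx -5311.4$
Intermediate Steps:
$M{\left(g \right)} = \sqrt{37 + g}$
$h = \frac{877}{1360} - \frac{657 \sqrt{31}}{31}$ ($h = - \frac{877}{-1360} - \frac{657}{\sqrt{37 - 6}} = \left(-877\right) \left(- \frac{1}{1360}\right) - \frac{657}{\sqrt{31}} = \frac{877}{1360} - 657 \frac{\sqrt{31}}{31} = \frac{877}{1360} - \frac{657 \sqrt{31}}{31} \approx -117.36$)
$\left(-1824 + h\right) - 3370 = \left(-1824 + \left(\frac{877}{1360} - \frac{657 \sqrt{31}}{31}\right)\right) - 3370 = \left(- \frac{2479763}{1360} - \frac{657 \sqrt{31}}{31}\right) - 3370 = - \frac{7062963}{1360} - \frac{657 \sqrt{31}}{31}$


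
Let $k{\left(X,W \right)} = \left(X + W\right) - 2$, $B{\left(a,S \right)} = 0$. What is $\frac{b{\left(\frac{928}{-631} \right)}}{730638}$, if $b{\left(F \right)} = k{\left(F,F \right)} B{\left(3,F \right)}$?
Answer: $0$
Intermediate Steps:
$k{\left(X,W \right)} = -2 + W + X$ ($k{\left(X,W \right)} = \left(W + X\right) - 2 = -2 + W + X$)
$b{\left(F \right)} = 0$ ($b{\left(F \right)} = \left(-2 + F + F\right) 0 = \left(-2 + 2 F\right) 0 = 0$)
$\frac{b{\left(\frac{928}{-631} \right)}}{730638} = \frac{0}{730638} = 0 \cdot \frac{1}{730638} = 0$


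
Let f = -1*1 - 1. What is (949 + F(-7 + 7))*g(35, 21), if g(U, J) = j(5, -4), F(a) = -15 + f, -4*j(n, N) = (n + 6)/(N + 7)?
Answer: -2563/3 ≈ -854.33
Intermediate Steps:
f = -2 (f = -1 - 1 = -2)
j(n, N) = -(6 + n)/(4*(7 + N)) (j(n, N) = -(n + 6)/(4*(N + 7)) = -(6 + n)/(4*(7 + N)))
F(a) = -17 (F(a) = -15 - 2 = -17)
g(U, J) = -11/12 (g(U, J) = (-6 - 1*5)/(4*(7 - 4)) = (¼)*(-6 - 5)/3 = (¼)*(⅓)*(-11) = -11/12)
(949 + F(-7 + 7))*g(35, 21) = (949 - 17)*(-11/12) = 932*(-11/12) = -2563/3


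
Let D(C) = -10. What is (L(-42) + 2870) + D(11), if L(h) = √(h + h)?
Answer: 2860 + 2*I*√21 ≈ 2860.0 + 9.1651*I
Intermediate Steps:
L(h) = √2*√h (L(h) = √(2*h) = √2*√h)
(L(-42) + 2870) + D(11) = (√2*√(-42) + 2870) - 10 = (√2*(I*√42) + 2870) - 10 = (2*I*√21 + 2870) - 10 = (2870 + 2*I*√21) - 10 = 2860 + 2*I*√21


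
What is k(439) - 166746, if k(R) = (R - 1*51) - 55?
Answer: -166413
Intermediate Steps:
k(R) = -106 + R (k(R) = (R - 51) - 55 = (-51 + R) - 55 = -106 + R)
k(439) - 166746 = (-106 + 439) - 166746 = 333 - 166746 = -166413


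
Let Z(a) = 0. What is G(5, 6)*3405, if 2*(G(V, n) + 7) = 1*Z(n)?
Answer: -23835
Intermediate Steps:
G(V, n) = -7 (G(V, n) = -7 + (1*0)/2 = -7 + (1/2)*0 = -7 + 0 = -7)
G(5, 6)*3405 = -7*3405 = -23835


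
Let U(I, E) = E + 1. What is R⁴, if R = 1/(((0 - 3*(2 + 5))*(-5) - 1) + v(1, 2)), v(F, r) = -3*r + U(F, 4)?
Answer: 1/112550881 ≈ 8.8849e-9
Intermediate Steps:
U(I, E) = 1 + E
v(F, r) = 5 - 3*r (v(F, r) = -3*r + (1 + 4) = -3*r + 5 = 5 - 3*r)
R = 1/103 (R = 1/(((0 - 3*(2 + 5))*(-5) - 1) + (5 - 3*2)) = 1/(((0 - 3*7)*(-5) - 1) + (5 - 6)) = 1/(((0 - 21)*(-5) - 1) - 1) = 1/((-21*(-5) - 1) - 1) = 1/((105 - 1) - 1) = 1/(104 - 1) = 1/103 ≈ 0.0097087)
R⁴ = (1/103)⁴ = 1/112550881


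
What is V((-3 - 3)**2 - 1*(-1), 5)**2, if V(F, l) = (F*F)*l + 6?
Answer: 46936201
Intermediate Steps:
V(F, l) = 6 + l*F**2 (V(F, l) = F**2*l + 6 = l*F**2 + 6 = 6 + l*F**2)
V((-3 - 3)**2 - 1*(-1), 5)**2 = (6 + 5*((-3 - 3)**2 - 1*(-1))**2)**2 = (6 + 5*((-6)**2 + 1)**2)**2 = (6 + 5*(36 + 1)**2)**2 = (6 + 5*37**2)**2 = (6 + 5*1369)**2 = (6 + 6845)**2 = 6851**2 = 46936201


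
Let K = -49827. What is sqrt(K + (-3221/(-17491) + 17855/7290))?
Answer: I*sqrt(44448651079911514)/944514 ≈ 223.21*I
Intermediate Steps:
sqrt(K + (-3221/(-17491) + 17855/7290)) = sqrt(-49827 + (-3221/(-17491) + 17855/7290)) = sqrt(-49827 + (-3221*(-1/17491) + 17855*(1/7290))) = sqrt(-49827 + (3221/17491 + 3571/1458)) = sqrt(-49827 + 67156579/25501878) = sqrt(-1270614918527/25501878) = I*sqrt(44448651079911514)/944514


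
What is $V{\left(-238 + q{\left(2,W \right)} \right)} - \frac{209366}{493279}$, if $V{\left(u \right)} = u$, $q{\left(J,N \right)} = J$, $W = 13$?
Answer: $- \frac{116623210}{493279} \approx -236.42$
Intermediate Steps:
$V{\left(-238 + q{\left(2,W \right)} \right)} - \frac{209366}{493279} = \left(-238 + 2\right) - \frac{209366}{493279} = -236 - \frac{209366}{493279} = - \frac{116623210}{493279}$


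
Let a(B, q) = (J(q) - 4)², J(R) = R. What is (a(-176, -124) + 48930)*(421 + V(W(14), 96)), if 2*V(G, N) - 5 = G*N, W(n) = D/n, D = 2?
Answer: 196758425/7 ≈ 2.8108e+7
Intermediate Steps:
W(n) = 2/n
a(B, q) = (-4 + q)² (a(B, q) = (q - 4)² = (-4 + q)²)
V(G, N) = 5/2 + G*N/2 (V(G, N) = 5/2 + (G*N)/2 = 5/2 + G*N/2)
(a(-176, -124) + 48930)*(421 + V(W(14), 96)) = ((-4 - 124)² + 48930)*(421 + (5/2 + (½)*(2/14)*96)) = ((-128)² + 48930)*(421 + (5/2 + (½)*(2*(1/14))*96)) = (16384 + 48930)*(421 + (5/2 + (½)*(⅐)*96)) = 65314*(421 + (5/2 + 48/7)) = 65314*(421 + 131/14) = 65314*(6025/14) = 196758425/7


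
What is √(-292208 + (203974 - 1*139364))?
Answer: I*√227598 ≈ 477.07*I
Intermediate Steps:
√(-292208 + (203974 - 1*139364)) = √(-292208 + (203974 - 139364)) = √(-292208 + 64610) = √(-227598) = I*√227598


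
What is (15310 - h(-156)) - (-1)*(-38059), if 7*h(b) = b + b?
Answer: -158931/7 ≈ -22704.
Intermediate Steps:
h(b) = 2*b/7 (h(b) = (b + b)/7 = (2*b)/7 = 2*b/7)
(15310 - h(-156)) - (-1)*(-38059) = (15310 - 2*(-156)/7) - (-1)*(-38059) = (15310 - 1*(-312/7)) - 1*38059 = (15310 + 312/7) - 38059 = 107482/7 - 38059 = -158931/7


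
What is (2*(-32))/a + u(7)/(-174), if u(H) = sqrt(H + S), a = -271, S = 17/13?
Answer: 64/271 - sqrt(39)/377 ≈ 0.21960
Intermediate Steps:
S = 17/13 (S = 17*(1/13) = 17/13 ≈ 1.3077)
u(H) = sqrt(17/13 + H) (u(H) = sqrt(H + 17/13) = sqrt(17/13 + H))
(2*(-32))/a + u(7)/(-174) = (2*(-32))/(-271) + (sqrt(221 + 169*7)/13)/(-174) = -64*(-1/271) + (sqrt(221 + 1183)/13)*(-1/174) = 64/271 + (sqrt(1404)/13)*(-1/174) = 64/271 + ((6*sqrt(39))/13)*(-1/174) = 64/271 + (6*sqrt(39)/13)*(-1/174) = 64/271 - sqrt(39)/377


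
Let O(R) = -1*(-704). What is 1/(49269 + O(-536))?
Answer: 1/49973 ≈ 2.0011e-5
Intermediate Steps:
O(R) = 704
1/(49269 + O(-536)) = 1/(49269 + 704) = 1/49973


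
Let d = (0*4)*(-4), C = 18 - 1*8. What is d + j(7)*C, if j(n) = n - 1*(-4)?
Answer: 110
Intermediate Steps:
C = 10 (C = 18 - 8 = 10)
j(n) = 4 + n (j(n) = n + 4 = 4 + n)
d = 0 (d = 0*(-4) = 0)
d + j(7)*C = 0 + (4 + 7)*10 = 0 + 11*10 = 0 + 110 = 110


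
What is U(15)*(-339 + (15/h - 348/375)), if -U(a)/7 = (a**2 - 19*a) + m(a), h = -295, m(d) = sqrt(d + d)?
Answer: -210616896/1475 + 17551408*sqrt(30)/7375 ≈ -1.2976e+5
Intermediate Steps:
m(d) = sqrt(2)*sqrt(d) (m(d) = sqrt(2*d) = sqrt(2)*sqrt(d))
U(a) = -7*a**2 + 133*a - 7*sqrt(2)*sqrt(a) (U(a) = -7*((a**2 - 19*a) + sqrt(2)*sqrt(a)) = -7*(a**2 - 19*a + sqrt(2)*sqrt(a)) = -7*a**2 + 133*a - 7*sqrt(2)*sqrt(a))
U(15)*(-339 + (15/h - 348/375)) = (-7*15**2 + 133*15 - 7*sqrt(2)*sqrt(15))*(-339 + (15/(-295) - 348/375)) = (-7*225 + 1995 - 7*sqrt(30))*(-339 + (15*(-1/295) - 348*1/375)) = (-1575 + 1995 - 7*sqrt(30))*(-339 + (-3/59 - 116/125)) = (420 - 7*sqrt(30))*(-339 - 7219/7375) = (420 - 7*sqrt(30))*(-2507344/7375) = -210616896/1475 + 17551408*sqrt(30)/7375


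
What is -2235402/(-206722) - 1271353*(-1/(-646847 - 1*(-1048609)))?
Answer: 14157514795/1012842002 ≈ 13.978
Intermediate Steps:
-2235402/(-206722) - 1271353*(-1/(-646847 - 1*(-1048609))) = -2235402*(-1/206722) - 1271353*(-1/(-646847 + 1048609)) = 27261/2521 - 1271353/((-1*401762)) = 27261/2521 - 1271353/(-401762) = 27261/2521 - 1271353*(-1/401762) = 27261/2521 + 1271353/401762 = 14157514795/1012842002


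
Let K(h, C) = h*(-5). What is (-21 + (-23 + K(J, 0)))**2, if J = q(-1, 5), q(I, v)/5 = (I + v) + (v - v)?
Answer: 20736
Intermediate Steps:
q(I, v) = 5*I + 5*v (q(I, v) = 5*((I + v) + (v - v)) = 5*((I + v) + 0) = 5*(I + v) = 5*I + 5*v)
J = 20 (J = 5*(-1) + 5*5 = -5 + 25 = 20)
K(h, C) = -5*h
(-21 + (-23 + K(J, 0)))**2 = (-21 + (-23 - 5*20))**2 = (-21 + (-23 - 100))**2 = (-21 - 123)**2 = (-144)**2 = 20736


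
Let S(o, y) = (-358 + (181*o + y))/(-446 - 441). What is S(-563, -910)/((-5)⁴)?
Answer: 103171/554375 ≈ 0.18610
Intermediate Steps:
S(o, y) = 358/887 - 181*o/887 - y/887 (S(o, y) = (-358 + (y + 181*o))/(-887) = (-358 + y + 181*o)*(-1/887) = 358/887 - 181*o/887 - y/887)
S(-563, -910)/((-5)⁴) = (358/887 - 181/887*(-563) - 1/887*(-910))/((-5)⁴) = (358/887 + 101903/887 + 910/887)/625 = (103171/887)*(1/625) = 103171/554375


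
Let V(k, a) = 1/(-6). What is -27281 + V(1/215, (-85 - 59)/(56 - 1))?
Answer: -163687/6 ≈ -27281.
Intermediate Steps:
V(k, a) = -1/6
-27281 + V(1/215, (-85 - 59)/(56 - 1)) = -27281 - 1/6 = -163687/6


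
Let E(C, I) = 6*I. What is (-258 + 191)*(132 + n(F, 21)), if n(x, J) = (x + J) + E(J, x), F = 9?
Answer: -14472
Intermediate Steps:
n(x, J) = J + 7*x (n(x, J) = (x + J) + 6*x = (J + x) + 6*x = J + 7*x)
(-258 + 191)*(132 + n(F, 21)) = (-258 + 191)*(132 + (21 + 7*9)) = -67*(132 + (21 + 63)) = -67*(132 + 84) = -67*216 = -14472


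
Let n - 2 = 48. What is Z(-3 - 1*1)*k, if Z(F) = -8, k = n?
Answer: -400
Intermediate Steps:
n = 50 (n = 2 + 48 = 50)
k = 50
Z(-3 - 1*1)*k = -8*50 = -400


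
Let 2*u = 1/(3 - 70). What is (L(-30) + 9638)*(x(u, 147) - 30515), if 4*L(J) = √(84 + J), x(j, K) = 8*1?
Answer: -294026466 - 91521*√6/4 ≈ -2.9408e+8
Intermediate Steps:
u = -1/134 (u = 1/(2*(3 - 70)) = (½)/(-67) = (½)*(-1/67) = -1/134 ≈ -0.0074627)
x(j, K) = 8
L(J) = √(84 + J)/4
(L(-30) + 9638)*(x(u, 147) - 30515) = (√(84 - 30)/4 + 9638)*(8 - 30515) = (√54/4 + 9638)*(-30507) = ((3*√6)/4 + 9638)*(-30507) = (3*√6/4 + 9638)*(-30507) = (9638 + 3*√6/4)*(-30507) = -294026466 - 91521*√6/4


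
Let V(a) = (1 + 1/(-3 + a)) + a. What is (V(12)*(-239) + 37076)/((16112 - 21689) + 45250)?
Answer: 305482/357057 ≈ 0.85556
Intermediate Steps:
V(a) = 1 + a + 1/(-3 + a)
(V(12)*(-239) + 37076)/((16112 - 21689) + 45250) = (((-2 + 12² - 2*12)/(-3 + 12))*(-239) + 37076)/((16112 - 21689) + 45250) = (((-2 + 144 - 24)/9)*(-239) + 37076)/(-5577 + 45250) = (((⅑)*118)*(-239) + 37076)/39673 = ((118/9)*(-239) + 37076)*(1/39673) = (-28202/9 + 37076)*(1/39673) = (305482/9)*(1/39673) = 305482/357057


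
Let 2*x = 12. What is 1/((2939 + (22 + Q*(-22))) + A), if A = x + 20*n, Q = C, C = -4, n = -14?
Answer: 1/2775 ≈ 0.00036036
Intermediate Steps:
x = 6 (x = (1/2)*12 = 6)
Q = -4
A = -274 (A = 6 + 20*(-14) = 6 - 280 = -274)
1/((2939 + (22 + Q*(-22))) + A) = 1/((2939 + (22 - 4*(-22))) - 274) = 1/((2939 + (22 + 88)) - 274) = 1/((2939 + 110) - 274) = 1/(3049 - 274) = 1/2775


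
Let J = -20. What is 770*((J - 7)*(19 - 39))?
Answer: 415800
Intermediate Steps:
770*((J - 7)*(19 - 39)) = 770*((-20 - 7)*(19 - 39)) = 770*(-27*(-20)) = 770*540 = 415800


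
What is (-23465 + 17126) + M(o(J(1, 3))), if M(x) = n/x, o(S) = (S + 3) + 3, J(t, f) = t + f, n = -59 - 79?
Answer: -31764/5 ≈ -6352.8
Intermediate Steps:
n = -138
J(t, f) = f + t
o(S) = 6 + S (o(S) = (3 + S) + 3 = 6 + S)
M(x) = -138/x
(-23465 + 17126) + M(o(J(1, 3))) = (-23465 + 17126) - 138/(6 + (3 + 1)) = -6339 - 138/(6 + 4) = -6339 - 138/10 = -6339 - 138*⅒ = -6339 - 69/5 = -31764/5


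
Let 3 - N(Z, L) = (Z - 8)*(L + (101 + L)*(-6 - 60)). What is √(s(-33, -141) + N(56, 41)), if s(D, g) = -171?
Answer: 2*√111930 ≈ 669.12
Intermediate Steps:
N(Z, L) = 3 - (-6666 - 65*L)*(-8 + Z) (N(Z, L) = 3 - (Z - 8)*(L + (101 + L)*(-6 - 60)) = 3 - (-8 + Z)*(L + (101 + L)*(-66)) = 3 - (-8 + Z)*(L + (-6666 - 66*L)) = 3 - (-8 + Z)*(-6666 - 65*L) = 3 - (-6666 - 65*L)*(-8 + Z))
√(s(-33, -141) + N(56, 41)) = √(-171 + (-53325 - 520*41 + 6666*56 + 65*41*56)) = √(-171 + (-53325 - 21320 + 373296 + 149240)) = √(-171 + 447891) = √447720 = 2*√111930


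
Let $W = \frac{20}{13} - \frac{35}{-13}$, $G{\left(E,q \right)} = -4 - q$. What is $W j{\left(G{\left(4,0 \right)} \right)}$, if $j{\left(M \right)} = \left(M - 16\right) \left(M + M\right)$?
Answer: $\frac{8800}{13} \approx 676.92$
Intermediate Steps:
$j{\left(M \right)} = 2 M \left(-16 + M\right)$ ($j{\left(M \right)} = \left(-16 + M\right) 2 M = 2 M \left(-16 + M\right)$)
$W = \frac{55}{13}$ ($W = 20 \cdot \frac{1}{13} - - \frac{35}{13} = \frac{20}{13} + \frac{35}{13} = \frac{55}{13} \approx 4.2308$)
$W j{\left(G{\left(4,0 \right)} \right)} = \frac{55 \cdot 2 \left(-4 - 0\right) \left(-16 - 4\right)}{13} = \frac{55 \cdot 2 \left(-4 + 0\right) \left(-16 + \left(-4 + 0\right)\right)}{13} = \frac{55 \cdot 2 \left(-4\right) \left(-16 - 4\right)}{13} = \frac{55 \cdot 2 \left(-4\right) \left(-20\right)}{13} = \frac{55}{13} \cdot 160 = \frac{8800}{13}$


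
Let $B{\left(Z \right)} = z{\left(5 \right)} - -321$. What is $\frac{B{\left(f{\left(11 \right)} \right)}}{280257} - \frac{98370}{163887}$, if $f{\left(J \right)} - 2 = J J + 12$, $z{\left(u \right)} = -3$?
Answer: $- \frac{3057418336}{5103386551} \approx -0.5991$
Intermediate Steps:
$f{\left(J \right)} = 14 + J^{2}$ ($f{\left(J \right)} = 2 + \left(J J + 12\right) = 2 + \left(J^{2} + 12\right) = 2 + \left(12 + J^{2}\right) = 14 + J^{2}$)
$B{\left(Z \right)} = 318$ ($B{\left(Z \right)} = -3 - -321 = -3 + 321 = 318$)
$\frac{B{\left(f{\left(11 \right)} \right)}}{280257} - \frac{98370}{163887} = \frac{318}{280257} - \frac{98370}{163887} = 318 \cdot \frac{1}{280257} - \frac{32790}{54629} = \frac{106}{93419} - \frac{32790}{54629} = - \frac{3057418336}{5103386551}$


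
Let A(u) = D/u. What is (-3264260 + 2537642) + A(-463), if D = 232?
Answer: -336424366/463 ≈ -7.2662e+5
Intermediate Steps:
A(u) = 232/u
(-3264260 + 2537642) + A(-463) = (-3264260 + 2537642) + 232/(-463) = -726618 + 232*(-1/463) = -726618 - 232/463 = -336424366/463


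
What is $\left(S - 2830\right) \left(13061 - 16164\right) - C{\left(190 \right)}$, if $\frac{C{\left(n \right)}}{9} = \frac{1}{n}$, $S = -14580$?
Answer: $\frac{10264413691}{190} \approx 5.4023 \cdot 10^{7}$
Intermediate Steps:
$C{\left(n \right)} = \frac{9}{n}$
$\left(S - 2830\right) \left(13061 - 16164\right) - C{\left(190 \right)} = \left(-14580 - 2830\right) \left(13061 - 16164\right) - \frac{9}{190} = \left(-17410\right) \left(-3103\right) - 9 \cdot \frac{1}{190} = 54023230 - \frac{9}{190} = \frac{10264413691}{190}$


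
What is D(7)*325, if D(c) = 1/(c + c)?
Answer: 325/14 ≈ 23.214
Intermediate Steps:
D(c) = 1/(2*c)
D(7)*325 = ((1/2)/7)*325 = ((1/2)*(1/7))*325 = (1/14)*325 = 325/14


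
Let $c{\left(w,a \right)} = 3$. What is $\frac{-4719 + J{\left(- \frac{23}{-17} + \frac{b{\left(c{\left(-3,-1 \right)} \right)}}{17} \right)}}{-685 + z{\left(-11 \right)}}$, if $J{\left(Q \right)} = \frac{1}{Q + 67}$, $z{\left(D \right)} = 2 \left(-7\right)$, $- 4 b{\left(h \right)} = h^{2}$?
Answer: $\frac{21891373}{3242661} \approx 6.7511$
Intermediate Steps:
$b{\left(h \right)} = - \frac{h^{2}}{4}$
$z{\left(D \right)} = -14$
$J{\left(Q \right)} = \frac{1}{67 + Q}$
$\frac{-4719 + J{\left(- \frac{23}{-17} + \frac{b{\left(c{\left(-3,-1 \right)} \right)}}{17} \right)}}{-685 + z{\left(-11 \right)}} = \frac{-4719 + \frac{1}{67 + \left(- \frac{23}{-17} + \frac{\left(- \frac{1}{4}\right) 3^{2}}{17}\right)}}{-685 - 14} = \frac{-4719 + \frac{1}{67 + \left(\left(-23\right) \left(- \frac{1}{17}\right) + \left(- \frac{1}{4}\right) 9 \cdot \frac{1}{17}\right)}}{-699} = \left(-4719 + \frac{1}{67 + \left(\frac{23}{17} - \frac{9}{68}\right)}\right) \left(- \frac{1}{699}\right) = \left(-4719 + \frac{1}{67 + \frac{83}{68}}\right) \left(- \frac{1}{699}\right) = \left(-4719 + \frac{1}{\frac{4639}{68}}\right) \left(- \frac{1}{699}\right) = \left(-4719 + \frac{68}{4639}\right) \left(- \frac{1}{699}\right) = \left(- \frac{21891373}{4639}\right) \left(- \frac{1}{699}\right) = \frac{21891373}{3242661}$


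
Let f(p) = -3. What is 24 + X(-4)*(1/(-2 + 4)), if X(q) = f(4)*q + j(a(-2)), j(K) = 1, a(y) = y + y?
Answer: 61/2 ≈ 30.500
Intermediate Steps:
a(y) = 2*y
X(q) = 1 - 3*q (X(q) = -3*q + 1 = 1 - 3*q)
24 + X(-4)*(1/(-2 + 4)) = 24 + (1 - 3*(-4))*(1/(-2 + 4)) = 24 + (1 + 12)*(1/2) = 24 + 13*((1/2)*1) = 24 + 13*(1/2) = 24 + 13/2 = 61/2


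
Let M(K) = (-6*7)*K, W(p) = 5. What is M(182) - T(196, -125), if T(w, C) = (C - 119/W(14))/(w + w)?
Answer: -1872687/245 ≈ -7643.6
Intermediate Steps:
M(K) = -42*K
T(w, C) = (-119/5 + C)/(2*w) (T(w, C) = (C - 119/5)/(w + w) = (C - 119*⅕)/((2*w)) = (C - 119/5)*(1/(2*w)) = (-119/5 + C)*(1/(2*w)) = (-119/5 + C)/(2*w))
M(182) - T(196, -125) = -42*182 - (-119 + 5*(-125))/(10*196) = -7644 - (-119 - 625)/(10*196) = -7644 - (-744)/(10*196) = -7644 - 1*(-93/245) = -7644 + 93/245 = -1872687/245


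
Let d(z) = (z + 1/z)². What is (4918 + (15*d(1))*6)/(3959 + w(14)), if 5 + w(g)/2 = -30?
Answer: 5278/3889 ≈ 1.3572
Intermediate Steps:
w(g) = -70 (w(g) = -10 + 2*(-30) = -10 - 60 = -70)
(4918 + (15*d(1))*6)/(3959 + w(14)) = (4918 + (15*((1 + 1²)²/1²))*6)/(3959 - 70) = (4918 + (15*(1*(1 + 1)²))*6)/3889 = (4918 + (15*(1*2²))*6)*(1/3889) = (4918 + (15*(1*4))*6)*(1/3889) = (4918 + (15*4)*6)*(1/3889) = (4918 + 60*6)*(1/3889) = (4918 + 360)*(1/3889) = 5278*(1/3889) = 5278/3889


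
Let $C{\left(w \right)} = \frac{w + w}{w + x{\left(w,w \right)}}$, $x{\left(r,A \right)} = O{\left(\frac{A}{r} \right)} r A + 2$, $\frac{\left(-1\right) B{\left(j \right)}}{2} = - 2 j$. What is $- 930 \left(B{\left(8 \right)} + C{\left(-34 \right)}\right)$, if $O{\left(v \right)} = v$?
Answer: $- \frac{8346750}{281} \approx -29704.0$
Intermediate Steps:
$B{\left(j \right)} = 4 j$ ($B{\left(j \right)} = - 2 \left(- 2 j\right) = 4 j$)
$x{\left(r,A \right)} = 2 + A^{2}$ ($x{\left(r,A \right)} = \frac{A}{r} r A + 2 = A A + 2 = A^{2} + 2 = 2 + A^{2}$)
$C{\left(w \right)} = \frac{2 w}{2 + w + w^{2}}$ ($C{\left(w \right)} = \frac{w + w}{w + \left(2 + w^{2}\right)} = \frac{2 w}{2 + w + w^{2}}$)
$- 930 \left(B{\left(8 \right)} + C{\left(-34 \right)}\right) = - 930 \left(4 \cdot 8 + 2 \left(-34\right) \frac{1}{2 - 34 + \left(-34\right)^{2}}\right) = - 930 \left(32 + 2 \left(-34\right) \frac{1}{2 - 34 + 1156}\right) = - 930 \left(32 + 2 \left(-34\right) \frac{1}{1124}\right) = - 930 \left(32 - \frac{17}{281}\right) = \left(-930\right) \frac{8975}{281} = - \frac{8346750}{281}$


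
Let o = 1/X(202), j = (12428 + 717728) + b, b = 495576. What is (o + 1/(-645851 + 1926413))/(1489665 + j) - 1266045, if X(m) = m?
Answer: -222317916961766343374/175600327762257 ≈ -1.2660e+6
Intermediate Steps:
j = 1225732 (j = (12428 + 717728) + 495576 = 730156 + 495576 = 1225732)
o = 1/202 ≈ 0.0049505
(o + 1/(-645851 + 1926413))/(1489665 + j) - 1266045 = (1/202 + 1/(-645851 + 1926413))/(1489665 + 1225732) - 1266045 = (1/202 + 1/1280562)/2715397 - 1266045 = (1/202 + 1/1280562)*(1/2715397) - 1266045 = (320191/64668381)*(1/2715397) - 1266045 = 320191/175600327762257 - 1266045 = -222317916961766343374/175600327762257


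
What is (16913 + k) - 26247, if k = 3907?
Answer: -5427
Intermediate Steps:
(16913 + k) - 26247 = (16913 + 3907) - 26247 = 20820 - 26247 = -5427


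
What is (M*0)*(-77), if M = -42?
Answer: 0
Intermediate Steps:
(M*0)*(-77) = -42*0*(-77) = 0*(-77) = 0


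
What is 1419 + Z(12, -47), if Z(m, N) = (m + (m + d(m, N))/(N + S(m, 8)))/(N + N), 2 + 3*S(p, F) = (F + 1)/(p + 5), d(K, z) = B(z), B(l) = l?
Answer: 46147149/32524 ≈ 1418.9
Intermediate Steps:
d(K, z) = z
S(p, F) = -⅔ + (1 + F)/(3*(5 + p)) (S(p, F) = -⅔ + ((F + 1)/(p + 5))/3 = -⅔ + ((1 + F)/(5 + p))/3 = -⅔ + (1 + F)/(3*(5 + p)))
Z(m, N) = (m + (N + m)/(N + (-1 - 2*m)/(3*(5 + m))))/(2*N) (Z(m, N) = (m + (m + N)/(N + (-9 + 8 - 2*m)/(3*(5 + m))))/(N + N) = (m + (N + m)/(N + (-1 - 2*m)/(3*(5 + m))))/((2*N)) = (m + (N + m)/(N + (-1 - 2*m)/(3*(5 + m))))*(1/(2*N)) = (m + (N + m)/(N + (-1 - 2*m)/(3*(5 + m))))/(2*N))
1419 + Z(12, -47) = 1419 + (½)*(-1*12*(1 + 2*12) + 3*(5 + 12)*(-47 + 12 - 47*12))/(-47*(-1 - 2*12 + 3*(-47)*(5 + 12))) = 1419 + (½)*(-1/47)*(-1*12*(1 + 24) + 3*17*(-47 + 12 - 564))/(-1 - 24 + 3*(-47)*17) = 1419 + (½)*(-1/47)*(-1*12*25 + 3*17*(-599))/(-1 - 24 - 2397) = 1419 + (½)*(-1/47)*(-300 - 30549)/(-2422) = 1419 + (½)*(-1/47)*(-1/2422)*(-30849) = 1419 - 4407/32524 = 46147149/32524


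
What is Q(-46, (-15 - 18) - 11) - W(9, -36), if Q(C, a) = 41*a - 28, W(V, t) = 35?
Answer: -1867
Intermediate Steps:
Q(C, a) = -28 + 41*a
Q(-46, (-15 - 18) - 11) - W(9, -36) = (-28 + 41*((-15 - 18) - 11)) - 1*35 = (-28 + 41*(-33 - 11)) - 35 = (-28 + 41*(-44)) - 35 = (-28 - 1804) - 35 = -1832 - 35 = -1867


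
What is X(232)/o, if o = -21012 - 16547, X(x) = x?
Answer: -232/37559 ≈ -0.0061769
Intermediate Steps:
o = -37559
X(232)/o = 232/(-37559) = 232*(-1/37559) = -232/37559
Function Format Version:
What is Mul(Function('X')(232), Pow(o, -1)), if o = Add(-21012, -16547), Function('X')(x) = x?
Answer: Rational(-232, 37559) ≈ -0.0061769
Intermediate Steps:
o = -37559
Mul(Function('X')(232), Pow(o, -1)) = Mul(232, Pow(-37559, -1)) = Mul(232, Rational(-1, 37559)) = Rational(-232, 37559)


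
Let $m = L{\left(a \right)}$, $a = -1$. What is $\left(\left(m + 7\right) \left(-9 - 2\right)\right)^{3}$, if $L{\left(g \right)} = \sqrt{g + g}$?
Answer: $-400631 - 192995 i \sqrt{2} \approx -4.0063 \cdot 10^{5} - 2.7294 \cdot 10^{5} i$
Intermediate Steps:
$L{\left(g \right)} = \sqrt{2} \sqrt{g}$ ($L{\left(g \right)} = \sqrt{2 g} = \sqrt{2} \sqrt{g}$)
$m = i \sqrt{2}$ ($m = \sqrt{2} \sqrt{-1} = \sqrt{2} i = i \sqrt{2} \approx 1.4142 i$)
$\left(\left(m + 7\right) \left(-9 - 2\right)\right)^{3} = \left(\left(i \sqrt{2} + 7\right) \left(-9 - 2\right)\right)^{3} = \left(\left(7 + i \sqrt{2}\right) \left(-11\right)\right)^{3} = \left(-77 - 11 i \sqrt{2}\right)^{3}$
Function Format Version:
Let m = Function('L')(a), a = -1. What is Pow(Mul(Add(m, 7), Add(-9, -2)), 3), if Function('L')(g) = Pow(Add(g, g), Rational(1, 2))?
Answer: Add(-400631, Mul(-192995, I, Pow(2, Rational(1, 2)))) ≈ Add(-4.0063e+5, Mul(-2.7294e+5, I))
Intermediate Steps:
Function('L')(g) = Mul(Pow(2, Rational(1, 2)), Pow(g, Rational(1, 2))) (Function('L')(g) = Pow(Mul(2, g), Rational(1, 2)) = Mul(Pow(2, Rational(1, 2)), Pow(g, Rational(1, 2))))
m = Mul(I, Pow(2, Rational(1, 2))) (m = Mul(Pow(2, Rational(1, 2)), Pow(-1, Rational(1, 2))) = Mul(Pow(2, Rational(1, 2)), I) = Mul(I, Pow(2, Rational(1, 2))) ≈ Mul(1.4142, I))
Pow(Mul(Add(m, 7), Add(-9, -2)), 3) = Pow(Mul(Add(Mul(I, Pow(2, Rational(1, 2))), 7), Add(-9, -2)), 3) = Pow(Mul(Add(7, Mul(I, Pow(2, Rational(1, 2)))), -11), 3) = Pow(Add(-77, Mul(-11, I, Pow(2, Rational(1, 2)))), 3)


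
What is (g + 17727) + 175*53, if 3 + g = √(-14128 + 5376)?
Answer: 26999 + 4*I*√547 ≈ 26999.0 + 93.552*I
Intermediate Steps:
g = -3 + 4*I*√547 (g = -3 + √(-14128 + 5376) = -3 + √(-8752) = -3 + 4*I*√547 ≈ -3.0 + 93.552*I)
(g + 17727) + 175*53 = ((-3 + 4*I*√547) + 17727) + 175*53 = (17724 + 4*I*√547) + 9275 = 26999 + 4*I*√547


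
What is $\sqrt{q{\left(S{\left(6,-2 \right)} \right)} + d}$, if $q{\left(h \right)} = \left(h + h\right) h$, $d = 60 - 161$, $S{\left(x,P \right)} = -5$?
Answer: $i \sqrt{51} \approx 7.1414 i$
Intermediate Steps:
$d = -101$
$q{\left(h \right)} = 2 h^{2}$ ($q{\left(h \right)} = 2 h h = 2 h^{2}$)
$\sqrt{q{\left(S{\left(6,-2 \right)} \right)} + d} = \sqrt{2 \left(-5\right)^{2} - 101} = \sqrt{2 \cdot 25 - 101} = \sqrt{50 - 101} = \sqrt{-51} = i \sqrt{51}$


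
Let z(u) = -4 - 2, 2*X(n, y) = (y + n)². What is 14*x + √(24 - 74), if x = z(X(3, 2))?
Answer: -84 + 5*I*√2 ≈ -84.0 + 7.0711*I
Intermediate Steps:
X(n, y) = (n + y)²/2 (X(n, y) = (y + n)²/2 = (n + y)²/2)
z(u) = -6
x = -6
14*x + √(24 - 74) = 14*(-6) + √(24 - 74) = -84 + √(-50) = -84 + 5*I*√2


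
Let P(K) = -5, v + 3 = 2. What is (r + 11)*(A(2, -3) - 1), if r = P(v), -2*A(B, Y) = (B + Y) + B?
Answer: -9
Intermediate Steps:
v = -1 (v = -3 + 2 = -1)
A(B, Y) = -B - Y/2 (A(B, Y) = -((B + Y) + B)/2 = -(Y + 2*B)/2 = -B - Y/2)
r = -5
(r + 11)*(A(2, -3) - 1) = (-5 + 11)*((-1*2 - ½*(-3)) - 1) = 6*((-2 + 3/2) - 1) = 6*(-½ - 1) = 6*(-3/2) = -9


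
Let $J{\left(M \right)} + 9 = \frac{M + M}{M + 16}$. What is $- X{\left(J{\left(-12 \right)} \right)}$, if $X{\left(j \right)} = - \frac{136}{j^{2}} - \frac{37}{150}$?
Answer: $\frac{383}{450} \approx 0.85111$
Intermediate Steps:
$J{\left(M \right)} = -9 + \frac{2 M}{16 + M}$ ($J{\left(M \right)} = -9 + \frac{M + M}{M + 16} = -9 + \frac{2 M}{16 + M}$)
$X{\left(j \right)} = - \frac{37}{150} - \frac{136}{j^{2}}$ ($X{\left(j \right)} = - \frac{136}{j^{2}} - \frac{37}{150} = - \frac{37}{150} - \frac{136}{j^{2}}$)
$- X{\left(J{\left(-12 \right)} \right)} = - (- \frac{37}{150} - \frac{136}{\left(-144 - -84\right)^{2} \frac{1}{\left(16 - 12\right)^{2}}}) = - (- \frac{37}{150} - \frac{136}{\frac{1}{16} \left(-144 + 84\right)^{2}}) = - (- \frac{37}{150} - \frac{136}{225}) = \left(-1\right) \left(- \frac{383}{450}\right) = \frac{383}{450}$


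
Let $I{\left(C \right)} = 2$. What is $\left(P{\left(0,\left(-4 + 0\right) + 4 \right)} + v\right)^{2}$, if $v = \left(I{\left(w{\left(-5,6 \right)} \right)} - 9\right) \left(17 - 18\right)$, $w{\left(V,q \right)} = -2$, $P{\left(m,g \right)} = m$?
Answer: $49$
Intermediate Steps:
$v = 7$ ($v = \left(2 - 9\right) \left(17 - 18\right) = \left(-7\right) \left(-1\right) = 7$)
$\left(P{\left(0,\left(-4 + 0\right) + 4 \right)} + v\right)^{2} = \left(0 + 7\right)^{2} = 7^{2} = 49$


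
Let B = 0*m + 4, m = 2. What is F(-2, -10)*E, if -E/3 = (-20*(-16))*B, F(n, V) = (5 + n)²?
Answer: -34560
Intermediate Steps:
B = 4 (B = 0*2 + 4 = 0 + 4 = 4)
E = -3840 (E = -3*(-20*(-16))*4 = -960*4 = -3*1280 = -3840)
F(-2, -10)*E = (5 - 2)²*(-3840) = 3²*(-3840) = 9*(-3840) = -34560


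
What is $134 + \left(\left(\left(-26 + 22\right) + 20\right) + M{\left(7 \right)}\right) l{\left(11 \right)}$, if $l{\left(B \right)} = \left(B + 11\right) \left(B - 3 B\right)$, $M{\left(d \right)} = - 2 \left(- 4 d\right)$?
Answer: $-34714$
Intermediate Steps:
$M{\left(d \right)} = 8 d$
$l{\left(B \right)} = - 2 B \left(11 + B\right)$ ($l{\left(B \right)} = \left(11 + B\right) \left(- 2 B\right) = - 2 B \left(11 + B\right)$)
$134 + \left(\left(\left(-26 + 22\right) + 20\right) + M{\left(7 \right)}\right) l{\left(11 \right)} = 134 + \left(\left(\left(-26 + 22\right) + 20\right) + 8 \cdot 7\right) \left(\left(-2\right) 11 \left(11 + 11\right)\right) = 134 + \left(\left(-4 + 20\right) + 56\right) \left(\left(-2\right) 11 \cdot 22\right) = 134 + \left(16 + 56\right) \left(-484\right) = 134 + 72 \left(-484\right) = 134 - 34848 = -34714$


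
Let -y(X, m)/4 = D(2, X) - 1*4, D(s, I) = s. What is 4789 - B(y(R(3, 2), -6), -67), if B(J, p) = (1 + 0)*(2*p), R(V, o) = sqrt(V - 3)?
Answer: 4923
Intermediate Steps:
R(V, o) = sqrt(-3 + V)
y(X, m) = 8 (y(X, m) = -4*(2 - 1*4) = -4*(2 - 4) = -4*(-2) = 8)
B(J, p) = 2*p (B(J, p) = 1*(2*p) = 2*p)
4789 - B(y(R(3, 2), -6), -67) = 4789 - 2*(-67) = 4789 - 1*(-134) = 4789 + 134 = 4923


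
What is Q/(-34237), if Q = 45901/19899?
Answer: -45901/681282063 ≈ -6.7374e-5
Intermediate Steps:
Q = 45901/19899 (Q = 45901*(1/19899) = 45901/19899 ≈ 2.3067)
Q/(-34237) = (45901/19899)/(-34237) = (45901/19899)*(-1/34237) = -45901/681282063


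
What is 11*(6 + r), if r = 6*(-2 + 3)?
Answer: 132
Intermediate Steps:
r = 6 (r = 6*1 = 6)
11*(6 + r) = 11*(6 + 6) = 11*12 = 132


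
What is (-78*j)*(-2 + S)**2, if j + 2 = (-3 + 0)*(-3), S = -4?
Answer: -19656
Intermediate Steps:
j = 7 (j = -2 + (-3 + 0)*(-3) = -2 - 3*(-3) = -2 + 9 = 7)
(-78*j)*(-2 + S)**2 = (-78*7)*(-2 - 4)**2 = -546*(-6)**2 = -546*36 = -19656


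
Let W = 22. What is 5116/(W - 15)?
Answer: 5116/7 ≈ 730.86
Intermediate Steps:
5116/(W - 15) = 5116/(22 - 15) = 5116/7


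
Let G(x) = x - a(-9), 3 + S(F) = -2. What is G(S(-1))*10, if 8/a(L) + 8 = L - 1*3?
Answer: -46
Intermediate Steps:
S(F) = -5 (S(F) = -3 - 2 = -5)
a(L) = 8/(-11 + L) (a(L) = 8/(-8 + (L - 1*3)) = 8/(-8 + (L - 3)) = 8/(-8 + (-3 + L)) = 8/(-11 + L))
G(x) = ⅖ + x (G(x) = x - 8/(-11 - 9) = x - 8/(-20) = x - 8*(-1)/20 = x - 1*(-⅖) = x + ⅖ = ⅖ + x)
G(S(-1))*10 = (⅖ - 5)*10 = -23/5*10 = -46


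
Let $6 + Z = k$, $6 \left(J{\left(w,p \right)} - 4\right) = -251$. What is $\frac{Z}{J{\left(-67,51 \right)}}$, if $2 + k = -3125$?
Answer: $\frac{18798}{227} \approx 82.811$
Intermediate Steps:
$k = -3127$ ($k = -2 - 3125 = -3127$)
$J{\left(w,p \right)} = - \frac{227}{6}$ ($J{\left(w,p \right)} = 4 + \frac{1}{6} \left(-251\right) = 4 - \frac{251}{6} = - \frac{227}{6}$)
$Z = -3133$ ($Z = -6 - 3127 = -3133$)
$\frac{Z}{J{\left(-67,51 \right)}} = - \frac{3133}{- \frac{227}{6}} = \left(-3133\right) \left(- \frac{6}{227}\right) = \frac{18798}{227}$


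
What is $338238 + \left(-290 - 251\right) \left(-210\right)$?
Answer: $451848$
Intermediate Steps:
$338238 + \left(-290 - 251\right) \left(-210\right) = 338238 - -113610 = 338238 + 113610 = 451848$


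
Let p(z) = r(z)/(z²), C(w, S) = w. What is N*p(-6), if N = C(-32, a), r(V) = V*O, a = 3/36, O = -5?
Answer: -80/3 ≈ -26.667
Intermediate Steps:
a = 1/12 (a = 3*(1/36) = 1/12 ≈ 0.083333)
r(V) = -5*V (r(V) = V*(-5) = -5*V)
N = -32
p(z) = -5/z (p(z) = (-5*z)/(z²) = (-5*z)/z² = -5/z)
N*p(-6) = -(-160)/(-6) = -(-160)*(-1)/6 = -32*⅚ = -80/3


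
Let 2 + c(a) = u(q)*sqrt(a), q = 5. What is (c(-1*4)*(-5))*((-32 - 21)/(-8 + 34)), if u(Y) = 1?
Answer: -265/13 + 265*I/13 ≈ -20.385 + 20.385*I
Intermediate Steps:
c(a) = -2 + sqrt(a) (c(a) = -2 + 1*sqrt(a) = -2 + sqrt(a))
(c(-1*4)*(-5))*((-32 - 21)/(-8 + 34)) = ((-2 + sqrt(-1*4))*(-5))*((-32 - 21)/(-8 + 34)) = ((-2 + sqrt(-4))*(-5))*(-53/26) = ((-2 + 2*I)*(-5))*(-53*1/26) = (10 - 10*I)*(-53/26) = -265/13 + 265*I/13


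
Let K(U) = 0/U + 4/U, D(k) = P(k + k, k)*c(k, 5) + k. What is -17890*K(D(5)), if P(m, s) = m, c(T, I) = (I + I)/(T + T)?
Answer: -14312/3 ≈ -4770.7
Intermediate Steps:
c(T, I) = I/T (c(T, I) = (2*I)/((2*T)) = (2*I)*(1/(2*T)) = I/T)
D(k) = 10 + k (D(k) = (k + k)*(5/k) + k = (2*k)*(5/k) + k = 10 + k)
K(U) = 4/U (K(U) = 0 + 4/U = 4/U)
-17890*K(D(5)) = -71560/(10 + 5) = -71560/15 = -17890*4/15 = -14312/3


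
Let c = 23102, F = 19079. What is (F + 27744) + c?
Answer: 69925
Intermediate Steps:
(F + 27744) + c = (19079 + 27744) + 23102 = 46823 + 23102 = 69925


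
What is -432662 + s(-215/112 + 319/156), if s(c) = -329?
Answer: -432991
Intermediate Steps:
-432662 + s(-215/112 + 319/156) = -432662 - 329 = -432991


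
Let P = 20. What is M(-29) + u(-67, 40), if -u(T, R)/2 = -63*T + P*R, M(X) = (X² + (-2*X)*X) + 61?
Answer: -10822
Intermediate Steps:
M(X) = 61 - X² (M(X) = (X² - 2*X²) + 61 = -X² + 61 = 61 - X²)
u(T, R) = -40*R + 126*T (u(T, R) = -2*(-63*T + 20*R) = -40*R + 126*T)
M(-29) + u(-67, 40) = (61 - 1*(-29)²) + (-40*40 + 126*(-67)) = (61 - 1*841) + (-1600 - 8442) = (61 - 841) - 10042 = -780 - 10042 = -10822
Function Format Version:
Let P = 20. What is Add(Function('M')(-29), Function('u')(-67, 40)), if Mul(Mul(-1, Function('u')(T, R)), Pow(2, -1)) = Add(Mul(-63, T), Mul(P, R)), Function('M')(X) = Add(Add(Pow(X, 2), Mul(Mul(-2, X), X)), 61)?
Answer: -10822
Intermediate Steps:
Function('M')(X) = Add(61, Mul(-1, Pow(X, 2))) (Function('M')(X) = Add(Add(Pow(X, 2), Mul(-2, Pow(X, 2))), 61) = Add(Mul(-1, Pow(X, 2)), 61) = Add(61, Mul(-1, Pow(X, 2))))
Function('u')(T, R) = Add(Mul(-40, R), Mul(126, T)) (Function('u')(T, R) = Mul(-2, Add(Mul(-63, T), Mul(20, R))) = Add(Mul(-40, R), Mul(126, T)))
Add(Function('M')(-29), Function('u')(-67, 40)) = Add(Add(61, Mul(-1, Pow(-29, 2))), Add(Mul(-40, 40), Mul(126, -67))) = Add(Add(61, Mul(-1, 841)), Add(-1600, -8442)) = Add(Add(61, -841), -10042) = Add(-780, -10042) = -10822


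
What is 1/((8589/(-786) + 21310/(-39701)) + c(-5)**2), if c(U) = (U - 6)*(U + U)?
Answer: 10401662/125740863017 ≈ 8.2723e-5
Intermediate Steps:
c(U) = 2*U*(-6 + U) (c(U) = (-6 + U)*(2*U) = 2*U*(-6 + U))
1/((8589/(-786) + 21310/(-39701)) + c(-5)**2) = 1/((8589/(-786) + 21310/(-39701)) + (2*(-5)*(-6 - 5))**2) = 1/((8589*(-1/786) + 21310*(-1/39701)) + (2*(-5)*(-11))**2) = 1/((-2863/262 - 21310/39701) + 110**2) = 1/(-119247183/10401662 + 12100) = 1/(125740863017/10401662) = 10401662/125740863017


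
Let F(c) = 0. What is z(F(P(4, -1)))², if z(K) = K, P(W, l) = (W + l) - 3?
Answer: 0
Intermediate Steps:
P(W, l) = -3 + W + l
z(F(P(4, -1)))² = 0² = 0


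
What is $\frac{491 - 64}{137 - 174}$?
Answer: $- \frac{427}{37} \approx -11.541$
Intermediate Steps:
$\frac{491 - 64}{137 - 174} = \frac{491 - 64}{-37} = 427 \left(- \frac{1}{37}\right) = - \frac{427}{37}$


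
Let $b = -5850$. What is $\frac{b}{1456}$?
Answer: $- \frac{225}{56} \approx -4.0179$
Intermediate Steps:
$\frac{b}{1456} = - \frac{5850}{1456} = \left(-5850\right) \frac{1}{1456} = - \frac{225}{56}$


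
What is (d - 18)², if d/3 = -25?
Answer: 8649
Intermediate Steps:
d = -75 (d = 3*(-25) = -75)
(d - 18)² = (-75 - 18)² = (-93)² = 8649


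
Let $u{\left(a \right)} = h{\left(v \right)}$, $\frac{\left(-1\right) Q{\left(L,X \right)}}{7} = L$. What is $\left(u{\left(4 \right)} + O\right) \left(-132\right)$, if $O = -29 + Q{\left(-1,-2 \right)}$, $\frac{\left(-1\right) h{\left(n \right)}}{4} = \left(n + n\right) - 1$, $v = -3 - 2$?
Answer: $-2904$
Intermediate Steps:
$v = -5$ ($v = -3 - 2 = -5$)
$Q{\left(L,X \right)} = - 7 L$
$h{\left(n \right)} = 4 - 8 n$ ($h{\left(n \right)} = - 4 \left(\left(n + n\right) - 1\right) = - 4 \left(2 n - 1\right) = - 4 \left(-1 + 2 n\right) = 4 - 8 n$)
$u{\left(a \right)} = 44$ ($u{\left(a \right)} = 4 - -40 = 4 + 40 = 44$)
$O = -22$ ($O = -29 - -7 = -29 + 7 = -22$)
$\left(u{\left(4 \right)} + O\right) \left(-132\right) = \left(44 - 22\right) \left(-132\right) = 22 \left(-132\right) = -2904$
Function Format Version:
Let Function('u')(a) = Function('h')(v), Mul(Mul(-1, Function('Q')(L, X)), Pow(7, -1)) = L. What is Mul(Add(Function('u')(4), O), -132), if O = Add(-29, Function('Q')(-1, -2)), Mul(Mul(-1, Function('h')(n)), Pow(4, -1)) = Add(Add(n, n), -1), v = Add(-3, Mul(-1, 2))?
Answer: -2904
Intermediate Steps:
v = -5 (v = Add(-3, -2) = -5)
Function('Q')(L, X) = Mul(-7, L)
Function('h')(n) = Add(4, Mul(-8, n)) (Function('h')(n) = Mul(-4, Add(Add(n, n), -1)) = Mul(-4, Add(Mul(2, n), -1)) = Mul(-4, Add(-1, Mul(2, n))) = Add(4, Mul(-8, n)))
Function('u')(a) = 44 (Function('u')(a) = Add(4, Mul(-8, -5)) = Add(4, 40) = 44)
O = -22 (O = Add(-29, Mul(-7, -1)) = Add(-29, 7) = -22)
Mul(Add(Function('u')(4), O), -132) = Mul(Add(44, -22), -132) = Mul(22, -132) = -2904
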